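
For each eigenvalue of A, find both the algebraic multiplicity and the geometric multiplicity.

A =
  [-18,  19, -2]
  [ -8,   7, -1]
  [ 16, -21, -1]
λ = -4: alg = 3, geom = 1

Step 1 — factor the characteristic polynomial to read off the algebraic multiplicities:
  χ_A(x) = (x + 4)^3

Step 2 — compute geometric multiplicities via the rank-nullity identity g(λ) = n − rank(A − λI):
  rank(A − (-4)·I) = 2, so dim ker(A − (-4)·I) = n − 2 = 1

Summary:
  λ = -4: algebraic multiplicity = 3, geometric multiplicity = 1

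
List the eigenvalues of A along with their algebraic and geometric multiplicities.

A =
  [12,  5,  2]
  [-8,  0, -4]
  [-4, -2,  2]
λ = 4: alg = 2, geom = 1; λ = 6: alg = 1, geom = 1

Step 1 — factor the characteristic polynomial to read off the algebraic multiplicities:
  χ_A(x) = (x - 6)*(x - 4)^2

Step 2 — compute geometric multiplicities via the rank-nullity identity g(λ) = n − rank(A − λI):
  rank(A − (4)·I) = 2, so dim ker(A − (4)·I) = n − 2 = 1
  rank(A − (6)·I) = 2, so dim ker(A − (6)·I) = n − 2 = 1

Summary:
  λ = 4: algebraic multiplicity = 2, geometric multiplicity = 1
  λ = 6: algebraic multiplicity = 1, geometric multiplicity = 1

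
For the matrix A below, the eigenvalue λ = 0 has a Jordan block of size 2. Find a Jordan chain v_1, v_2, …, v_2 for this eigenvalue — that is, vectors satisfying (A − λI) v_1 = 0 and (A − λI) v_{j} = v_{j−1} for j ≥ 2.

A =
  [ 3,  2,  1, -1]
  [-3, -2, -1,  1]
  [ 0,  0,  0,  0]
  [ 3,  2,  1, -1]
A Jordan chain for λ = 0 of length 2:
v_1 = (3, -3, 0, 3)ᵀ
v_2 = (1, 0, 0, 0)ᵀ

Let N = A − (0)·I. We want v_2 with N^2 v_2 = 0 but N^1 v_2 ≠ 0; then v_{j-1} := N · v_j for j = 2, …, 2.

Pick v_2 = (1, 0, 0, 0)ᵀ.
Then v_1 = N · v_2 = (3, -3, 0, 3)ᵀ.

Sanity check: (A − (0)·I) v_1 = (0, 0, 0, 0)ᵀ = 0. ✓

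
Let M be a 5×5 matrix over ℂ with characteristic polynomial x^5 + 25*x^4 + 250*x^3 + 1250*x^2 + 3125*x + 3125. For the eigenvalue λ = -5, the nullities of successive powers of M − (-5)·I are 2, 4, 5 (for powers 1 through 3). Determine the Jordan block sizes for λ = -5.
Block sizes for λ = -5: [3, 2]

From the dimensions of kernels of powers, the number of Jordan blocks of size at least j is d_j − d_{j−1} where d_j = dim ker(N^j) (with d_0 = 0). Computing the differences gives [2, 2, 1].
The number of blocks of size exactly k is (#blocks of size ≥ k) − (#blocks of size ≥ k + 1), so the partition is: 1 block(s) of size 2, 1 block(s) of size 3.
In nonincreasing order the block sizes are [3, 2].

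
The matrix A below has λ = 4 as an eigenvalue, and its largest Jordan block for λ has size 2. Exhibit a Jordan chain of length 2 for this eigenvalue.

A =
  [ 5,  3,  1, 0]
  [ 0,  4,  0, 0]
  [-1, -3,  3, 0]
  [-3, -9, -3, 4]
A Jordan chain for λ = 4 of length 2:
v_1 = (1, 0, -1, -3)ᵀ
v_2 = (1, 0, 0, 0)ᵀ

Let N = A − (4)·I. We want v_2 with N^2 v_2 = 0 but N^1 v_2 ≠ 0; then v_{j-1} := N · v_j for j = 2, …, 2.

Pick v_2 = (1, 0, 0, 0)ᵀ.
Then v_1 = N · v_2 = (1, 0, -1, -3)ᵀ.

Sanity check: (A − (4)·I) v_1 = (0, 0, 0, 0)ᵀ = 0. ✓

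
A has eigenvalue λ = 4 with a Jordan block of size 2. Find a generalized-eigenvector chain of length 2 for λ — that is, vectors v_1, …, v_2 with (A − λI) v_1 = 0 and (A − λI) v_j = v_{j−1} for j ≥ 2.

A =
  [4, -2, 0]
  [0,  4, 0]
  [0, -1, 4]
A Jordan chain for λ = 4 of length 2:
v_1 = (-2, 0, -1)ᵀ
v_2 = (0, 1, 0)ᵀ

Let N = A − (4)·I. We want v_2 with N^2 v_2 = 0 but N^1 v_2 ≠ 0; then v_{j-1} := N · v_j for j = 2, …, 2.

Pick v_2 = (0, 1, 0)ᵀ.
Then v_1 = N · v_2 = (-2, 0, -1)ᵀ.

Sanity check: (A − (4)·I) v_1 = (0, 0, 0)ᵀ = 0. ✓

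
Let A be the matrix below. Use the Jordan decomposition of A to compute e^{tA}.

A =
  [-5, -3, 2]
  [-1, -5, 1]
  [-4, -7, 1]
e^{tA} =
  [-t^2*exp(-3*t)/2 - 2*t*exp(-3*t) + exp(-3*t), -t^2*exp(-3*t) - 3*t*exp(-3*t), t^2*exp(-3*t)/2 + 2*t*exp(-3*t)]
  [-t*exp(-3*t), -2*t*exp(-3*t) + exp(-3*t), t*exp(-3*t)]
  [-t^2*exp(-3*t)/2 - 4*t*exp(-3*t), -t^2*exp(-3*t) - 7*t*exp(-3*t), t^2*exp(-3*t)/2 + 4*t*exp(-3*t) + exp(-3*t)]

Strategy: write A = P · J · P⁻¹ where J is a Jordan canonical form, so e^{tA} = P · e^{tJ} · P⁻¹, and e^{tJ} can be computed block-by-block.

A has Jordan form
J =
  [-3,  1,  0]
  [ 0, -3,  1]
  [ 0,  0, -3]
(up to reordering of blocks).

Per-block formulas:
  For a 3×3 Jordan block J_3(-3): exp(t · J_3(-3)) = e^(-3t)·(I + t·N + (t^2/2)·N^2), where N is the 3×3 nilpotent shift.

After assembling e^{tJ} and conjugating by P, we get:

e^{tA} =
  [-t^2*exp(-3*t)/2 - 2*t*exp(-3*t) + exp(-3*t), -t^2*exp(-3*t) - 3*t*exp(-3*t), t^2*exp(-3*t)/2 + 2*t*exp(-3*t)]
  [-t*exp(-3*t), -2*t*exp(-3*t) + exp(-3*t), t*exp(-3*t)]
  [-t^2*exp(-3*t)/2 - 4*t*exp(-3*t), -t^2*exp(-3*t) - 7*t*exp(-3*t), t^2*exp(-3*t)/2 + 4*t*exp(-3*t) + exp(-3*t)]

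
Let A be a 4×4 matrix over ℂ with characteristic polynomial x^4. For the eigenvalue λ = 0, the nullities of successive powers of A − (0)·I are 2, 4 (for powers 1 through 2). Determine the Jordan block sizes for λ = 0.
Block sizes for λ = 0: [2, 2]

From the dimensions of kernels of powers, the number of Jordan blocks of size at least j is d_j − d_{j−1} where d_j = dim ker(N^j) (with d_0 = 0). Computing the differences gives [2, 2].
The number of blocks of size exactly k is (#blocks of size ≥ k) − (#blocks of size ≥ k + 1), so the partition is: 2 block(s) of size 2.
In nonincreasing order the block sizes are [2, 2].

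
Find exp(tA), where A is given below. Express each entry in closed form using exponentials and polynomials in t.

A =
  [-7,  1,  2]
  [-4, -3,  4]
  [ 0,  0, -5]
e^{tA} =
  [-2*t*exp(-5*t) + exp(-5*t), t*exp(-5*t), 2*t*exp(-5*t)]
  [-4*t*exp(-5*t), 2*t*exp(-5*t) + exp(-5*t), 4*t*exp(-5*t)]
  [0, 0, exp(-5*t)]

Strategy: write A = P · J · P⁻¹ where J is a Jordan canonical form, so e^{tA} = P · e^{tJ} · P⁻¹, and e^{tJ} can be computed block-by-block.

A has Jordan form
J =
  [-5,  1,  0]
  [ 0, -5,  0]
  [ 0,  0, -5]
(up to reordering of blocks).

Per-block formulas:
  For a 1×1 block at λ = -5: exp(t · [-5]) = [e^(-5t)].
  For a 2×2 Jordan block J_2(-5): exp(t · J_2(-5)) = e^(-5t)·(I + t·N), where N is the 2×2 nilpotent shift.

After assembling e^{tJ} and conjugating by P, we get:

e^{tA} =
  [-2*t*exp(-5*t) + exp(-5*t), t*exp(-5*t), 2*t*exp(-5*t)]
  [-4*t*exp(-5*t), 2*t*exp(-5*t) + exp(-5*t), 4*t*exp(-5*t)]
  [0, 0, exp(-5*t)]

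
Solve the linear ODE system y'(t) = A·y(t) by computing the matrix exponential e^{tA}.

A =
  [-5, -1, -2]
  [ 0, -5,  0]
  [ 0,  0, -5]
e^{tA} =
  [exp(-5*t), -t*exp(-5*t), -2*t*exp(-5*t)]
  [0, exp(-5*t), 0]
  [0, 0, exp(-5*t)]

Strategy: write A = P · J · P⁻¹ where J is a Jordan canonical form, so e^{tA} = P · e^{tJ} · P⁻¹, and e^{tJ} can be computed block-by-block.

A has Jordan form
J =
  [-5,  1,  0]
  [ 0, -5,  0]
  [ 0,  0, -5]
(up to reordering of blocks).

Per-block formulas:
  For a 1×1 block at λ = -5: exp(t · [-5]) = [e^(-5t)].
  For a 2×2 Jordan block J_2(-5): exp(t · J_2(-5)) = e^(-5t)·(I + t·N), where N is the 2×2 nilpotent shift.

After assembling e^{tJ} and conjugating by P, we get:

e^{tA} =
  [exp(-5*t), -t*exp(-5*t), -2*t*exp(-5*t)]
  [0, exp(-5*t), 0]
  [0, 0, exp(-5*t)]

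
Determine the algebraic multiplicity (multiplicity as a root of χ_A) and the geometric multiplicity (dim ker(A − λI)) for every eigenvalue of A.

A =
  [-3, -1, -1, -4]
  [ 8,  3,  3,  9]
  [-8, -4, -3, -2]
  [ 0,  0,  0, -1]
λ = -1: alg = 4, geom = 2

Step 1 — factor the characteristic polynomial to read off the algebraic multiplicities:
  χ_A(x) = (x + 1)^4

Step 2 — compute geometric multiplicities via the rank-nullity identity g(λ) = n − rank(A − λI):
  rank(A − (-1)·I) = 2, so dim ker(A − (-1)·I) = n − 2 = 2

Summary:
  λ = -1: algebraic multiplicity = 4, geometric multiplicity = 2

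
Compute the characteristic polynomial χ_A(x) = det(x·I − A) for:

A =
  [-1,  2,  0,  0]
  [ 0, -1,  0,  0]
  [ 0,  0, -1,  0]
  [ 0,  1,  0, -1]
x^4 + 4*x^3 + 6*x^2 + 4*x + 1

Expanding det(x·I − A) (e.g. by cofactor expansion or by noting that A is similar to its Jordan form J, which has the same characteristic polynomial as A) gives
  χ_A(x) = x^4 + 4*x^3 + 6*x^2 + 4*x + 1
which factors as (x + 1)^4. The eigenvalues (with algebraic multiplicities) are λ = -1 with multiplicity 4.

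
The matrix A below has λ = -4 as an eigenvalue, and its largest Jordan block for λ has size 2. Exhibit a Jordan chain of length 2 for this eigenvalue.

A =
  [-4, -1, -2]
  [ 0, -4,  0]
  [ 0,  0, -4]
A Jordan chain for λ = -4 of length 2:
v_1 = (-1, 0, 0)ᵀ
v_2 = (0, 1, 0)ᵀ

Let N = A − (-4)·I. We want v_2 with N^2 v_2 = 0 but N^1 v_2 ≠ 0; then v_{j-1} := N · v_j for j = 2, …, 2.

Pick v_2 = (0, 1, 0)ᵀ.
Then v_1 = N · v_2 = (-1, 0, 0)ᵀ.

Sanity check: (A − (-4)·I) v_1 = (0, 0, 0)ᵀ = 0. ✓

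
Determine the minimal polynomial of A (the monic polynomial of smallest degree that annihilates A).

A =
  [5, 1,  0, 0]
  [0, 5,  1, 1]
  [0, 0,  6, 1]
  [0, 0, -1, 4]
x^3 - 15*x^2 + 75*x - 125

The characteristic polynomial is χ_A(x) = (x - 5)^4, so the eigenvalues are known. The minimal polynomial is
  m_A(x) = Π_λ (x − λ)^{k_λ}
where k_λ is the size of the *largest* Jordan block for λ (equivalently, the smallest k with (A − λI)^k v = 0 for every generalised eigenvector v of λ).

  λ = 5: largest Jordan block has size 3, contributing (x − 5)^3

So m_A(x) = (x - 5)^3 = x^3 - 15*x^2 + 75*x - 125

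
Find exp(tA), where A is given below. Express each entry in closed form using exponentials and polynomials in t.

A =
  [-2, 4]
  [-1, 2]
e^{tA} =
  [1 - 2*t, 4*t]
  [-t, 2*t + 1]

Strategy: write A = P · J · P⁻¹ where J is a Jordan canonical form, so e^{tA} = P · e^{tJ} · P⁻¹, and e^{tJ} can be computed block-by-block.

A has Jordan form
J =
  [0, 1]
  [0, 0]
(up to reordering of blocks).

Per-block formulas:
  For a 2×2 Jordan block J_2(0): exp(t · J_2(0)) = e^(0t)·(I + t·N), where N is the 2×2 nilpotent shift.

After assembling e^{tJ} and conjugating by P, we get:

e^{tA} =
  [1 - 2*t, 4*t]
  [-t, 2*t + 1]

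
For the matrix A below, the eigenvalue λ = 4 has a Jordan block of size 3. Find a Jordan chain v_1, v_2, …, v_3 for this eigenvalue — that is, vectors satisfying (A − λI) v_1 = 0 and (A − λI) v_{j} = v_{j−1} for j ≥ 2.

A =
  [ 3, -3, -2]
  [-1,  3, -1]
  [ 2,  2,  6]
A Jordan chain for λ = 4 of length 3:
v_1 = (2, 2, -4)ᵀ
v_2 = (-3, -1, 2)ᵀ
v_3 = (0, 1, 0)ᵀ

Let N = A − (4)·I. We want v_3 with N^3 v_3 = 0 but N^2 v_3 ≠ 0; then v_{j-1} := N · v_j for j = 3, …, 2.

Pick v_3 = (0, 1, 0)ᵀ.
Then v_2 = N · v_3 = (-3, -1, 2)ᵀ.
Then v_1 = N · v_2 = (2, 2, -4)ᵀ.

Sanity check: (A − (4)·I) v_1 = (0, 0, 0)ᵀ = 0. ✓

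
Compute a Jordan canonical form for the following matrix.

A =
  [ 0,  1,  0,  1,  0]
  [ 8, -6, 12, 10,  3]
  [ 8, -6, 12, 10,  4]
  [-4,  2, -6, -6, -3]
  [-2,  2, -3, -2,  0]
J_3(0) ⊕ J_2(0)

The characteristic polynomial is
  det(x·I − A) = x^5

Eigenvalues and multiplicities (the geometric multiplicity of λ is n − rank(A − λI), which equals the number of Jordan blocks for λ):
  λ = 0: algebraic multiplicity = 5, geometric multiplicity = 2

Determining the block sizes for each eigenvalue:
  λ = 0: with am = 5 and gm = 2, the partition is not yet determined (e.g. several partitions of 5 into 2 parts exist). Let N = A − (0)·I. Computing rank(N^1) = 3, rank(N^2) = 1, rank(N^3) = 0; the number of blocks of size ≥ j is rank(N^{j−1}) − rank(N^j), giving [2, 2, 1]. So we have 1 block(s) of size 3, 1 block(s) of size 2 → block sizes [3, 2]

Assembling the blocks gives a Jordan form
J =
  [0, 1, 0, 0, 0]
  [0, 0, 1, 0, 0]
  [0, 0, 0, 0, 0]
  [0, 0, 0, 0, 1]
  [0, 0, 0, 0, 0]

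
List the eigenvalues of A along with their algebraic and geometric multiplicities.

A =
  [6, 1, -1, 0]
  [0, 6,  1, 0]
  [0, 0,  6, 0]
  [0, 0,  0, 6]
λ = 6: alg = 4, geom = 2

Step 1 — factor the characteristic polynomial to read off the algebraic multiplicities:
  χ_A(x) = (x - 6)^4

Step 2 — compute geometric multiplicities via the rank-nullity identity g(λ) = n − rank(A − λI):
  rank(A − (6)·I) = 2, so dim ker(A − (6)·I) = n − 2 = 2

Summary:
  λ = 6: algebraic multiplicity = 4, geometric multiplicity = 2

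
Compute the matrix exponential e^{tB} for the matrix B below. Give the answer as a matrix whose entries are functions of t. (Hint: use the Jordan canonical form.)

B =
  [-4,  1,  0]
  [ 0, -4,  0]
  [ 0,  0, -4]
e^{tB} =
  [exp(-4*t), t*exp(-4*t), 0]
  [0, exp(-4*t), 0]
  [0, 0, exp(-4*t)]

Strategy: write B = P · J · P⁻¹ where J is a Jordan canonical form, so e^{tB} = P · e^{tJ} · P⁻¹, and e^{tJ} can be computed block-by-block.

B has Jordan form
J =
  [-4,  1,  0]
  [ 0, -4,  0]
  [ 0,  0, -4]
(up to reordering of blocks).

Per-block formulas:
  For a 2×2 Jordan block J_2(-4): exp(t · J_2(-4)) = e^(-4t)·(I + t·N), where N is the 2×2 nilpotent shift.
  For a 1×1 block at λ = -4: exp(t · [-4]) = [e^(-4t)].

After assembling e^{tJ} and conjugating by P, we get:

e^{tB} =
  [exp(-4*t), t*exp(-4*t), 0]
  [0, exp(-4*t), 0]
  [0, 0, exp(-4*t)]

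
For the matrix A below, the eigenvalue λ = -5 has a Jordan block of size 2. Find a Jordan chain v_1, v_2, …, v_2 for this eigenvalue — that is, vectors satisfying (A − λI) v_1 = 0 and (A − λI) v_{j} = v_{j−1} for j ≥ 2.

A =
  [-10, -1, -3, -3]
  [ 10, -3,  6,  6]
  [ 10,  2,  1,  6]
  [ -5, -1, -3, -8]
A Jordan chain for λ = -5 of length 2:
v_1 = (-5, 10, 10, -5)ᵀ
v_2 = (1, 0, 0, 0)ᵀ

Let N = A − (-5)·I. We want v_2 with N^2 v_2 = 0 but N^1 v_2 ≠ 0; then v_{j-1} := N · v_j for j = 2, …, 2.

Pick v_2 = (1, 0, 0, 0)ᵀ.
Then v_1 = N · v_2 = (-5, 10, 10, -5)ᵀ.

Sanity check: (A − (-5)·I) v_1 = (0, 0, 0, 0)ᵀ = 0. ✓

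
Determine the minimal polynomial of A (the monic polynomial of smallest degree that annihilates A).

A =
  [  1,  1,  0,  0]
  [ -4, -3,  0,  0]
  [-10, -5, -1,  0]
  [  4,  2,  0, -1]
x^2 + 2*x + 1

The characteristic polynomial is χ_A(x) = (x + 1)^4, so the eigenvalues are known. The minimal polynomial is
  m_A(x) = Π_λ (x − λ)^{k_λ}
where k_λ is the size of the *largest* Jordan block for λ (equivalently, the smallest k with (A − λI)^k v = 0 for every generalised eigenvector v of λ).

  λ = -1: largest Jordan block has size 2, contributing (x + 1)^2

So m_A(x) = (x + 1)^2 = x^2 + 2*x + 1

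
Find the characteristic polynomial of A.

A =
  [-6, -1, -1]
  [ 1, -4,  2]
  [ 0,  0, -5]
x^3 + 15*x^2 + 75*x + 125

Expanding det(x·I − A) (e.g. by cofactor expansion or by noting that A is similar to its Jordan form J, which has the same characteristic polynomial as A) gives
  χ_A(x) = x^3 + 15*x^2 + 75*x + 125
which factors as (x + 5)^3. The eigenvalues (with algebraic multiplicities) are λ = -5 with multiplicity 3.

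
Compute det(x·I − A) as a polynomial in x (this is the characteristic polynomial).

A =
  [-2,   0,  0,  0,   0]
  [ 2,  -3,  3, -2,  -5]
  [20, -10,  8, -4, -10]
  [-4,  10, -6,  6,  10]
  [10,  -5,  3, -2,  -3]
x^5 - 6*x^4 + 8*x^3 + 16*x^2 - 48*x + 32

Expanding det(x·I − A) (e.g. by cofactor expansion or by noting that A is similar to its Jordan form J, which has the same characteristic polynomial as A) gives
  χ_A(x) = x^5 - 6*x^4 + 8*x^3 + 16*x^2 - 48*x + 32
which factors as (x - 2)^4*(x + 2). The eigenvalues (with algebraic multiplicities) are λ = -2 with multiplicity 1, λ = 2 with multiplicity 4.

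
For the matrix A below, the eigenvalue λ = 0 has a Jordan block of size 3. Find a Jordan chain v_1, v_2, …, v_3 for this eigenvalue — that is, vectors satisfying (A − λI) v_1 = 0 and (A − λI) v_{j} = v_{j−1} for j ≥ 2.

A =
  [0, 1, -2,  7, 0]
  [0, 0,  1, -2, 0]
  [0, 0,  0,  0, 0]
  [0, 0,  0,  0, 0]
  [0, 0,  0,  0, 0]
A Jordan chain for λ = 0 of length 3:
v_1 = (1, 0, 0, 0, 0)ᵀ
v_2 = (-2, 1, 0, 0, 0)ᵀ
v_3 = (0, 0, 1, 0, 0)ᵀ

Let N = A − (0)·I. We want v_3 with N^3 v_3 = 0 but N^2 v_3 ≠ 0; then v_{j-1} := N · v_j for j = 3, …, 2.

Pick v_3 = (0, 0, 1, 0, 0)ᵀ.
Then v_2 = N · v_3 = (-2, 1, 0, 0, 0)ᵀ.
Then v_1 = N · v_2 = (1, 0, 0, 0, 0)ᵀ.

Sanity check: (A − (0)·I) v_1 = (0, 0, 0, 0, 0)ᵀ = 0. ✓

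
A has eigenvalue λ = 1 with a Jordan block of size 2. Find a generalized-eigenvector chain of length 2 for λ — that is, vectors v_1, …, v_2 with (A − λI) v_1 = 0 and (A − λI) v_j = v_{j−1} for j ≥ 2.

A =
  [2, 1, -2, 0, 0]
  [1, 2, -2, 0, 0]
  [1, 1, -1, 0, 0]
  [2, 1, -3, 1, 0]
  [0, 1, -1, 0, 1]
A Jordan chain for λ = 1 of length 2:
v_1 = (1, 1, 1, 2, 0)ᵀ
v_2 = (1, 0, 0, 0, 0)ᵀ

Let N = A − (1)·I. We want v_2 with N^2 v_2 = 0 but N^1 v_2 ≠ 0; then v_{j-1} := N · v_j for j = 2, …, 2.

Pick v_2 = (1, 0, 0, 0, 0)ᵀ.
Then v_1 = N · v_2 = (1, 1, 1, 2, 0)ᵀ.

Sanity check: (A − (1)·I) v_1 = (0, 0, 0, 0, 0)ᵀ = 0. ✓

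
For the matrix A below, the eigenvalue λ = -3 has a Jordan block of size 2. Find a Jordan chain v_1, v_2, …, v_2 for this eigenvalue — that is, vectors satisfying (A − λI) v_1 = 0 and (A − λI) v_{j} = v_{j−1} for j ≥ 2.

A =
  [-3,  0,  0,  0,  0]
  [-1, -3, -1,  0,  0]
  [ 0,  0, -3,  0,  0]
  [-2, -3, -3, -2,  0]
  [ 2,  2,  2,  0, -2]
A Jordan chain for λ = -3 of length 2:
v_1 = (0, -1, 0, -3, 2)ᵀ
v_2 = (0, 0, 1, 0, 0)ᵀ

Let N = A − (-3)·I. We want v_2 with N^2 v_2 = 0 but N^1 v_2 ≠ 0; then v_{j-1} := N · v_j for j = 2, …, 2.

Pick v_2 = (0, 0, 1, 0, 0)ᵀ.
Then v_1 = N · v_2 = (0, -1, 0, -3, 2)ᵀ.

Sanity check: (A − (-3)·I) v_1 = (0, 0, 0, 0, 0)ᵀ = 0. ✓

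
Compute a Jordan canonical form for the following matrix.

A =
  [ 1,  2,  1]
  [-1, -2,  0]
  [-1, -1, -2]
J_3(-1)

The characteristic polynomial is
  det(x·I − A) = x^3 + 3*x^2 + 3*x + 1 = (x + 1)^3

Eigenvalues and multiplicities (the geometric multiplicity of λ is n − rank(A − λI), which equals the number of Jordan blocks for λ):
  λ = -1: algebraic multiplicity = 3, geometric multiplicity = 1

Determining the block sizes for each eigenvalue:
  λ = -1: one block (gm = 1), so the single block has size am = 3 → block sizes [3]

Assembling the blocks gives a Jordan form
J =
  [-1,  1,  0]
  [ 0, -1,  1]
  [ 0,  0, -1]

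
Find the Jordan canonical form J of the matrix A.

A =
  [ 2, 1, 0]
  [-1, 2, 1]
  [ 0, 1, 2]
J_3(2)

The characteristic polynomial is
  det(x·I − A) = x^3 - 6*x^2 + 12*x - 8 = (x - 2)^3

Eigenvalues and multiplicities (the geometric multiplicity of λ is n − rank(A − λI), which equals the number of Jordan blocks for λ):
  λ = 2: algebraic multiplicity = 3, geometric multiplicity = 1

Determining the block sizes for each eigenvalue:
  λ = 2: one block (gm = 1), so the single block has size am = 3 → block sizes [3]

Assembling the blocks gives a Jordan form
J =
  [2, 1, 0]
  [0, 2, 1]
  [0, 0, 2]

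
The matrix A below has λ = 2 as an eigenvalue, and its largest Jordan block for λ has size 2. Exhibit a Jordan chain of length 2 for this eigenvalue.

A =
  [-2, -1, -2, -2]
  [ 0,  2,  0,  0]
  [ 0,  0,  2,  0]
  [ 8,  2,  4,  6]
A Jordan chain for λ = 2 of length 2:
v_1 = (-4, 0, 0, 8)ᵀ
v_2 = (1, 0, 0, 0)ᵀ

Let N = A − (2)·I. We want v_2 with N^2 v_2 = 0 but N^1 v_2 ≠ 0; then v_{j-1} := N · v_j for j = 2, …, 2.

Pick v_2 = (1, 0, 0, 0)ᵀ.
Then v_1 = N · v_2 = (-4, 0, 0, 8)ᵀ.

Sanity check: (A − (2)·I) v_1 = (0, 0, 0, 0)ᵀ = 0. ✓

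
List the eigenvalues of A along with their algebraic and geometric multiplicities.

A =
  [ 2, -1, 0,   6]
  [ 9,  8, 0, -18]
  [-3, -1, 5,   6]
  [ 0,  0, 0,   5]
λ = 5: alg = 4, geom = 3

Step 1 — factor the characteristic polynomial to read off the algebraic multiplicities:
  χ_A(x) = (x - 5)^4

Step 2 — compute geometric multiplicities via the rank-nullity identity g(λ) = n − rank(A − λI):
  rank(A − (5)·I) = 1, so dim ker(A − (5)·I) = n − 1 = 3

Summary:
  λ = 5: algebraic multiplicity = 4, geometric multiplicity = 3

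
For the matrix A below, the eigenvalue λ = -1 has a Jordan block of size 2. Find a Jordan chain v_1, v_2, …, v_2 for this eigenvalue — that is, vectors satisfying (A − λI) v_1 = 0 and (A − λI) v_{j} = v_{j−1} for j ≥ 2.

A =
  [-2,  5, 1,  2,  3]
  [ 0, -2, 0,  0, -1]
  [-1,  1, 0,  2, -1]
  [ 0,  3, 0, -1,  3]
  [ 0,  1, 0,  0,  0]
A Jordan chain for λ = -1 of length 2:
v_1 = (-1, 0, -1, 0, 0)ᵀ
v_2 = (1, 0, 0, 0, 0)ᵀ

Let N = A − (-1)·I. We want v_2 with N^2 v_2 = 0 but N^1 v_2 ≠ 0; then v_{j-1} := N · v_j for j = 2, …, 2.

Pick v_2 = (1, 0, 0, 0, 0)ᵀ.
Then v_1 = N · v_2 = (-1, 0, -1, 0, 0)ᵀ.

Sanity check: (A − (-1)·I) v_1 = (0, 0, 0, 0, 0)ᵀ = 0. ✓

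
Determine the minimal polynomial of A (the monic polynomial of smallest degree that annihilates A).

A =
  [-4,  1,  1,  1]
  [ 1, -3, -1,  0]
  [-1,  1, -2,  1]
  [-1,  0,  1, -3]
x^2 + 6*x + 9

The characteristic polynomial is χ_A(x) = (x + 3)^4, so the eigenvalues are known. The minimal polynomial is
  m_A(x) = Π_λ (x − λ)^{k_λ}
where k_λ is the size of the *largest* Jordan block for λ (equivalently, the smallest k with (A − λI)^k v = 0 for every generalised eigenvector v of λ).

  λ = -3: largest Jordan block has size 2, contributing (x + 3)^2

So m_A(x) = (x + 3)^2 = x^2 + 6*x + 9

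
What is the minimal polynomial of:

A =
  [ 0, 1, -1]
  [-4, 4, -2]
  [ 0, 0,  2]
x^2 - 4*x + 4

The characteristic polynomial is χ_A(x) = (x - 2)^3, so the eigenvalues are known. The minimal polynomial is
  m_A(x) = Π_λ (x − λ)^{k_λ}
where k_λ is the size of the *largest* Jordan block for λ (equivalently, the smallest k with (A − λI)^k v = 0 for every generalised eigenvector v of λ).

  λ = 2: largest Jordan block has size 2, contributing (x − 2)^2

So m_A(x) = (x - 2)^2 = x^2 - 4*x + 4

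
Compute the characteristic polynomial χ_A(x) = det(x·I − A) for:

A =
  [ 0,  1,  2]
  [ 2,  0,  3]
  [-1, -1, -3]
x^3 + 3*x^2 + 3*x + 1

Expanding det(x·I − A) (e.g. by cofactor expansion or by noting that A is similar to its Jordan form J, which has the same characteristic polynomial as A) gives
  χ_A(x) = x^3 + 3*x^2 + 3*x + 1
which factors as (x + 1)^3. The eigenvalues (with algebraic multiplicities) are λ = -1 with multiplicity 3.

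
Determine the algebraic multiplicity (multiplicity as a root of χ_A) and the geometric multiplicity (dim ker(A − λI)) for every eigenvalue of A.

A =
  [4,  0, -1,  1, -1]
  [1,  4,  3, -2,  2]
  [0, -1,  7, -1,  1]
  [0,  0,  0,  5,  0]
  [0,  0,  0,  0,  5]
λ = 5: alg = 5, geom = 3

Step 1 — factor the characteristic polynomial to read off the algebraic multiplicities:
  χ_A(x) = (x - 5)^5

Step 2 — compute geometric multiplicities via the rank-nullity identity g(λ) = n − rank(A − λI):
  rank(A − (5)·I) = 2, so dim ker(A − (5)·I) = n − 2 = 3

Summary:
  λ = 5: algebraic multiplicity = 5, geometric multiplicity = 3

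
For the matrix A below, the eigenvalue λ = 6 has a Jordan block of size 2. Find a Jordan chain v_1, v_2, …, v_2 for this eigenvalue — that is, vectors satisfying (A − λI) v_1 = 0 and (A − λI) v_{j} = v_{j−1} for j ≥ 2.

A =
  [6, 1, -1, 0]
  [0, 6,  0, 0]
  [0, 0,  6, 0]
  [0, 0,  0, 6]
A Jordan chain for λ = 6 of length 2:
v_1 = (1, 0, 0, 0)ᵀ
v_2 = (0, 1, 0, 0)ᵀ

Let N = A − (6)·I. We want v_2 with N^2 v_2 = 0 but N^1 v_2 ≠ 0; then v_{j-1} := N · v_j for j = 2, …, 2.

Pick v_2 = (0, 1, 0, 0)ᵀ.
Then v_1 = N · v_2 = (1, 0, 0, 0)ᵀ.

Sanity check: (A − (6)·I) v_1 = (0, 0, 0, 0)ᵀ = 0. ✓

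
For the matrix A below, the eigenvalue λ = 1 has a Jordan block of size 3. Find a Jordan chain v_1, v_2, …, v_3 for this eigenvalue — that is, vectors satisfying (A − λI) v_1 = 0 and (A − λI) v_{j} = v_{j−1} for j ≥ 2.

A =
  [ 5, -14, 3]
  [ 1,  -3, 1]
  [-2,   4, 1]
A Jordan chain for λ = 1 of length 3:
v_1 = (-4, -2, -4)ᵀ
v_2 = (4, 1, -2)ᵀ
v_3 = (1, 0, 0)ᵀ

Let N = A − (1)·I. We want v_3 with N^3 v_3 = 0 but N^2 v_3 ≠ 0; then v_{j-1} := N · v_j for j = 3, …, 2.

Pick v_3 = (1, 0, 0)ᵀ.
Then v_2 = N · v_3 = (4, 1, -2)ᵀ.
Then v_1 = N · v_2 = (-4, -2, -4)ᵀ.

Sanity check: (A − (1)·I) v_1 = (0, 0, 0)ᵀ = 0. ✓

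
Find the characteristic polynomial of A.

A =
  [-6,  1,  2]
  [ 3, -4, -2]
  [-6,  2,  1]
x^3 + 9*x^2 + 27*x + 27

Expanding det(x·I − A) (e.g. by cofactor expansion or by noting that A is similar to its Jordan form J, which has the same characteristic polynomial as A) gives
  χ_A(x) = x^3 + 9*x^2 + 27*x + 27
which factors as (x + 3)^3. The eigenvalues (with algebraic multiplicities) are λ = -3 with multiplicity 3.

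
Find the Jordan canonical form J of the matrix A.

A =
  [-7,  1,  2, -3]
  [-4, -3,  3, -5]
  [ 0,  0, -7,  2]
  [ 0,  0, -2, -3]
J_3(-5) ⊕ J_1(-5)

The characteristic polynomial is
  det(x·I − A) = x^4 + 20*x^3 + 150*x^2 + 500*x + 625 = (x + 5)^4

Eigenvalues and multiplicities (the geometric multiplicity of λ is n − rank(A − λI), which equals the number of Jordan blocks for λ):
  λ = -5: algebraic multiplicity = 4, geometric multiplicity = 2

Determining the block sizes for each eigenvalue:
  λ = -5: with am = 4 and gm = 2, the partition is not yet determined (e.g. several partitions of 4 into 2 parts exist). Let N = A − (-5)·I. Computing rank(N^1) = 2, rank(N^2) = 1, rank(N^3) = 0; the number of blocks of size ≥ j is rank(N^{j−1}) − rank(N^j), giving [2, 1, 1]. So we have 1 block(s) of size 3, 1 block(s) of size 1 → block sizes [3, 1]

Assembling the blocks gives a Jordan form
J =
  [-5,  1,  0,  0]
  [ 0, -5,  1,  0]
  [ 0,  0, -5,  0]
  [ 0,  0,  0, -5]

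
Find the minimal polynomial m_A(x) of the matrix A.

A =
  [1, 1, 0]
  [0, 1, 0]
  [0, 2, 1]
x^2 - 2*x + 1

The characteristic polynomial is χ_A(x) = (x - 1)^3, so the eigenvalues are known. The minimal polynomial is
  m_A(x) = Π_λ (x − λ)^{k_λ}
where k_λ is the size of the *largest* Jordan block for λ (equivalently, the smallest k with (A − λI)^k v = 0 for every generalised eigenvector v of λ).

  λ = 1: largest Jordan block has size 2, contributing (x − 1)^2

So m_A(x) = (x - 1)^2 = x^2 - 2*x + 1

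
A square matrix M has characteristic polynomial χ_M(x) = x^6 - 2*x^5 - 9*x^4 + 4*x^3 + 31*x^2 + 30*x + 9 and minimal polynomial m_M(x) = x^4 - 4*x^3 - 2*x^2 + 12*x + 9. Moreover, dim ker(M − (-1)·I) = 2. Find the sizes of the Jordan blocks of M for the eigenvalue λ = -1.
Block sizes for λ = -1: [2, 2]

Step 1 — from the characteristic polynomial, algebraic multiplicity of λ = -1 is 4. From dim ker(M − (-1)·I) = 2, there are exactly 2 Jordan blocks for λ = -1.
Step 2 — from the minimal polynomial, the factor (x + 1)^2 tells us the largest block for λ = -1 has size 2.
Step 3 — with total size 4, 2 blocks, and largest block 2, the block sizes (in nonincreasing order) are [2, 2].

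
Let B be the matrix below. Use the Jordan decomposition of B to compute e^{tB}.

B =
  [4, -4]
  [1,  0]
e^{tB} =
  [2*t*exp(2*t) + exp(2*t), -4*t*exp(2*t)]
  [t*exp(2*t), -2*t*exp(2*t) + exp(2*t)]

Strategy: write B = P · J · P⁻¹ where J is a Jordan canonical form, so e^{tB} = P · e^{tJ} · P⁻¹, and e^{tJ} can be computed block-by-block.

B has Jordan form
J =
  [2, 1]
  [0, 2]
(up to reordering of blocks).

Per-block formulas:
  For a 2×2 Jordan block J_2(2): exp(t · J_2(2)) = e^(2t)·(I + t·N), where N is the 2×2 nilpotent shift.

After assembling e^{tJ} and conjugating by P, we get:

e^{tB} =
  [2*t*exp(2*t) + exp(2*t), -4*t*exp(2*t)]
  [t*exp(2*t), -2*t*exp(2*t) + exp(2*t)]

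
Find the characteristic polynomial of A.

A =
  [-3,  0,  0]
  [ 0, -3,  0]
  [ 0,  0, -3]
x^3 + 9*x^2 + 27*x + 27

Expanding det(x·I − A) (e.g. by cofactor expansion or by noting that A is similar to its Jordan form J, which has the same characteristic polynomial as A) gives
  χ_A(x) = x^3 + 9*x^2 + 27*x + 27
which factors as (x + 3)^3. The eigenvalues (with algebraic multiplicities) are λ = -3 with multiplicity 3.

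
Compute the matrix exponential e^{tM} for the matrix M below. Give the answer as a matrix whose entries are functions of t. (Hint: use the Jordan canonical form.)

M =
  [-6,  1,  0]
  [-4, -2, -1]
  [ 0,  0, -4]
e^{tM} =
  [-2*t*exp(-4*t) + exp(-4*t), t*exp(-4*t), -t^2*exp(-4*t)/2]
  [-4*t*exp(-4*t), 2*t*exp(-4*t) + exp(-4*t), -t^2*exp(-4*t) - t*exp(-4*t)]
  [0, 0, exp(-4*t)]

Strategy: write M = P · J · P⁻¹ where J is a Jordan canonical form, so e^{tM} = P · e^{tJ} · P⁻¹, and e^{tJ} can be computed block-by-block.

M has Jordan form
J =
  [-4,  1,  0]
  [ 0, -4,  1]
  [ 0,  0, -4]
(up to reordering of blocks).

Per-block formulas:
  For a 3×3 Jordan block J_3(-4): exp(t · J_3(-4)) = e^(-4t)·(I + t·N + (t^2/2)·N^2), where N is the 3×3 nilpotent shift.

After assembling e^{tJ} and conjugating by P, we get:

e^{tM} =
  [-2*t*exp(-4*t) + exp(-4*t), t*exp(-4*t), -t^2*exp(-4*t)/2]
  [-4*t*exp(-4*t), 2*t*exp(-4*t) + exp(-4*t), -t^2*exp(-4*t) - t*exp(-4*t)]
  [0, 0, exp(-4*t)]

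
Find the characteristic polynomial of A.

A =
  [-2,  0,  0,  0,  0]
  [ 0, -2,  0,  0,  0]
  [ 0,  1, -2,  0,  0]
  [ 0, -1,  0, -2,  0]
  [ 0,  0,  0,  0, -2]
x^5 + 10*x^4 + 40*x^3 + 80*x^2 + 80*x + 32

Expanding det(x·I − A) (e.g. by cofactor expansion or by noting that A is similar to its Jordan form J, which has the same characteristic polynomial as A) gives
  χ_A(x) = x^5 + 10*x^4 + 40*x^3 + 80*x^2 + 80*x + 32
which factors as (x + 2)^5. The eigenvalues (with algebraic multiplicities) are λ = -2 with multiplicity 5.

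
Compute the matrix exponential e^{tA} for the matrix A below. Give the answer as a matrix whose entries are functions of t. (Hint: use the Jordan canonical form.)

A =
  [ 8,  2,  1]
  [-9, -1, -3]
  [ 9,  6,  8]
e^{tA} =
  [3*t*exp(5*t) + exp(5*t), 2*t*exp(5*t), t*exp(5*t)]
  [-9*t*exp(5*t), -6*t*exp(5*t) + exp(5*t), -3*t*exp(5*t)]
  [9*t*exp(5*t), 6*t*exp(5*t), 3*t*exp(5*t) + exp(5*t)]

Strategy: write A = P · J · P⁻¹ where J is a Jordan canonical form, so e^{tA} = P · e^{tJ} · P⁻¹, and e^{tJ} can be computed block-by-block.

A has Jordan form
J =
  [5, 1, 0]
  [0, 5, 0]
  [0, 0, 5]
(up to reordering of blocks).

Per-block formulas:
  For a 1×1 block at λ = 5: exp(t · [5]) = [e^(5t)].
  For a 2×2 Jordan block J_2(5): exp(t · J_2(5)) = e^(5t)·(I + t·N), where N is the 2×2 nilpotent shift.

After assembling e^{tJ} and conjugating by P, we get:

e^{tA} =
  [3*t*exp(5*t) + exp(5*t), 2*t*exp(5*t), t*exp(5*t)]
  [-9*t*exp(5*t), -6*t*exp(5*t) + exp(5*t), -3*t*exp(5*t)]
  [9*t*exp(5*t), 6*t*exp(5*t), 3*t*exp(5*t) + exp(5*t)]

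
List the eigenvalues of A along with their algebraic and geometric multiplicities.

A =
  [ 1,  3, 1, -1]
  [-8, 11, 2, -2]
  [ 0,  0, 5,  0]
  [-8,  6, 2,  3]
λ = 5: alg = 4, geom = 3

Step 1 — factor the characteristic polynomial to read off the algebraic multiplicities:
  χ_A(x) = (x - 5)^4

Step 2 — compute geometric multiplicities via the rank-nullity identity g(λ) = n − rank(A − λI):
  rank(A − (5)·I) = 1, so dim ker(A − (5)·I) = n − 1 = 3

Summary:
  λ = 5: algebraic multiplicity = 4, geometric multiplicity = 3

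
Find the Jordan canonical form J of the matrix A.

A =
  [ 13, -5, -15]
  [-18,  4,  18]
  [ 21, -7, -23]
J_2(-2) ⊕ J_1(-2)

The characteristic polynomial is
  det(x·I − A) = x^3 + 6*x^2 + 12*x + 8 = (x + 2)^3

Eigenvalues and multiplicities (the geometric multiplicity of λ is n − rank(A − λI), which equals the number of Jordan blocks for λ):
  λ = -2: algebraic multiplicity = 3, geometric multiplicity = 2

Determining the block sizes for each eigenvalue:
  λ = -2: 2 blocks summing to 3 forces exactly one block of size 2 and the rest size 1 → block sizes [2, 1]

Assembling the blocks gives a Jordan form
J =
  [-2,  1,  0]
  [ 0, -2,  0]
  [ 0,  0, -2]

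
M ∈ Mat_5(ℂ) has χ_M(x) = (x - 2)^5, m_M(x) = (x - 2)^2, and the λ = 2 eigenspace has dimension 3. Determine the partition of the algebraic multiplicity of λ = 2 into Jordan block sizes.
Block sizes for λ = 2: [2, 2, 1]

Step 1 — from the characteristic polynomial, algebraic multiplicity of λ = 2 is 5. From dim ker(M − (2)·I) = 3, there are exactly 3 Jordan blocks for λ = 2.
Step 2 — from the minimal polynomial, the factor (x − 2)^2 tells us the largest block for λ = 2 has size 2.
Step 3 — with total size 5, 3 blocks, and largest block 2, the block sizes (in nonincreasing order) are [2, 2, 1].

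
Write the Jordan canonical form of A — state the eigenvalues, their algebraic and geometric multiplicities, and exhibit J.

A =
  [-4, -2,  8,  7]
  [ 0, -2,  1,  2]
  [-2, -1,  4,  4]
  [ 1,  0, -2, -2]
J_2(-1) ⊕ J_2(-1)

The characteristic polynomial is
  det(x·I − A) = x^4 + 4*x^3 + 6*x^2 + 4*x + 1 = (x + 1)^4

Eigenvalues and multiplicities (the geometric multiplicity of λ is n − rank(A − λI), which equals the number of Jordan blocks for λ):
  λ = -1: algebraic multiplicity = 4, geometric multiplicity = 2

Determining the block sizes for each eigenvalue:
  λ = -1: with am = 4 and gm = 2, the partition is not yet determined (e.g. several partitions of 4 into 2 parts exist). Let N = A − (-1)·I. Computing rank(N^1) = 2, rank(N^2) = 0; the number of blocks of size ≥ j is rank(N^{j−1}) − rank(N^j), giving [2, 2]. So we have 2 block(s) of size 2 → block sizes [2, 2]

Assembling the blocks gives a Jordan form
J =
  [-1,  1,  0,  0]
  [ 0, -1,  0,  0]
  [ 0,  0, -1,  1]
  [ 0,  0,  0, -1]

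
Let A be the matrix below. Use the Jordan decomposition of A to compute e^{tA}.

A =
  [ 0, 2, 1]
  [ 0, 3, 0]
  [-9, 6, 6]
e^{tA} =
  [-3*t*exp(3*t) + exp(3*t), 2*t*exp(3*t), t*exp(3*t)]
  [0, exp(3*t), 0]
  [-9*t*exp(3*t), 6*t*exp(3*t), 3*t*exp(3*t) + exp(3*t)]

Strategy: write A = P · J · P⁻¹ where J is a Jordan canonical form, so e^{tA} = P · e^{tJ} · P⁻¹, and e^{tJ} can be computed block-by-block.

A has Jordan form
J =
  [3, 1, 0]
  [0, 3, 0]
  [0, 0, 3]
(up to reordering of blocks).

Per-block formulas:
  For a 1×1 block at λ = 3: exp(t · [3]) = [e^(3t)].
  For a 2×2 Jordan block J_2(3): exp(t · J_2(3)) = e^(3t)·(I + t·N), where N is the 2×2 nilpotent shift.

After assembling e^{tJ} and conjugating by P, we get:

e^{tA} =
  [-3*t*exp(3*t) + exp(3*t), 2*t*exp(3*t), t*exp(3*t)]
  [0, exp(3*t), 0]
  [-9*t*exp(3*t), 6*t*exp(3*t), 3*t*exp(3*t) + exp(3*t)]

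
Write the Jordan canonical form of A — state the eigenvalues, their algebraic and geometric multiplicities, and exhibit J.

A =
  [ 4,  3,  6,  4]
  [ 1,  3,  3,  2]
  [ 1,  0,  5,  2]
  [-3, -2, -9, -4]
J_3(2) ⊕ J_1(2)

The characteristic polynomial is
  det(x·I − A) = x^4 - 8*x^3 + 24*x^2 - 32*x + 16 = (x - 2)^4

Eigenvalues and multiplicities (the geometric multiplicity of λ is n − rank(A − λI), which equals the number of Jordan blocks for λ):
  λ = 2: algebraic multiplicity = 4, geometric multiplicity = 2

Determining the block sizes for each eigenvalue:
  λ = 2: with am = 4 and gm = 2, the partition is not yet determined (e.g. several partitions of 4 into 2 parts exist). Let N = A − (2)·I. Computing rank(N^1) = 2, rank(N^2) = 1, rank(N^3) = 0; the number of blocks of size ≥ j is rank(N^{j−1}) − rank(N^j), giving [2, 1, 1]. So we have 1 block(s) of size 3, 1 block(s) of size 1 → block sizes [3, 1]

Assembling the blocks gives a Jordan form
J =
  [2, 1, 0, 0]
  [0, 2, 1, 0]
  [0, 0, 2, 0]
  [0, 0, 0, 2]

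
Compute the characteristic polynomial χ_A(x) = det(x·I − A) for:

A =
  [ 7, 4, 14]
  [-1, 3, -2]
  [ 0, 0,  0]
x^3 - 10*x^2 + 25*x

Expanding det(x·I − A) (e.g. by cofactor expansion or by noting that A is similar to its Jordan form J, which has the same characteristic polynomial as A) gives
  χ_A(x) = x^3 - 10*x^2 + 25*x
which factors as x*(x - 5)^2. The eigenvalues (with algebraic multiplicities) are λ = 0 with multiplicity 1, λ = 5 with multiplicity 2.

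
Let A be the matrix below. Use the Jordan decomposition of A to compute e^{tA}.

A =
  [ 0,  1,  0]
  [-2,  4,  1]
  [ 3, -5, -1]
e^{tA} =
  [-t^2*exp(t)/2 - t*exp(t) + exp(t), t^2*exp(t) + t*exp(t), t^2*exp(t)/2]
  [-t^2*exp(t)/2 - 2*t*exp(t), t^2*exp(t) + 3*t*exp(t) + exp(t), t^2*exp(t)/2 + t*exp(t)]
  [t^2*exp(t)/2 + 3*t*exp(t), -t^2*exp(t) - 5*t*exp(t), -t^2*exp(t)/2 - 2*t*exp(t) + exp(t)]

Strategy: write A = P · J · P⁻¹ where J is a Jordan canonical form, so e^{tA} = P · e^{tJ} · P⁻¹, and e^{tJ} can be computed block-by-block.

A has Jordan form
J =
  [1, 1, 0]
  [0, 1, 1]
  [0, 0, 1]
(up to reordering of blocks).

Per-block formulas:
  For a 3×3 Jordan block J_3(1): exp(t · J_3(1)) = e^(1t)·(I + t·N + (t^2/2)·N^2), where N is the 3×3 nilpotent shift.

After assembling e^{tJ} and conjugating by P, we get:

e^{tA} =
  [-t^2*exp(t)/2 - t*exp(t) + exp(t), t^2*exp(t) + t*exp(t), t^2*exp(t)/2]
  [-t^2*exp(t)/2 - 2*t*exp(t), t^2*exp(t) + 3*t*exp(t) + exp(t), t^2*exp(t)/2 + t*exp(t)]
  [t^2*exp(t)/2 + 3*t*exp(t), -t^2*exp(t) - 5*t*exp(t), -t^2*exp(t)/2 - 2*t*exp(t) + exp(t)]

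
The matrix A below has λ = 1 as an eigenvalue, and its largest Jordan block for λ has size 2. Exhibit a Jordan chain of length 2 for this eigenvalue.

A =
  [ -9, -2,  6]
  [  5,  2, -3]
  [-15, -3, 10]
A Jordan chain for λ = 1 of length 2:
v_1 = (-10, 5, -15)ᵀ
v_2 = (1, 0, 0)ᵀ

Let N = A − (1)·I. We want v_2 with N^2 v_2 = 0 but N^1 v_2 ≠ 0; then v_{j-1} := N · v_j for j = 2, …, 2.

Pick v_2 = (1, 0, 0)ᵀ.
Then v_1 = N · v_2 = (-10, 5, -15)ᵀ.

Sanity check: (A − (1)·I) v_1 = (0, 0, 0)ᵀ = 0. ✓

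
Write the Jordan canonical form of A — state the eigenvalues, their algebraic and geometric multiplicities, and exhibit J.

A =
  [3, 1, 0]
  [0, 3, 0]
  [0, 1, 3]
J_2(3) ⊕ J_1(3)

The characteristic polynomial is
  det(x·I − A) = x^3 - 9*x^2 + 27*x - 27 = (x - 3)^3

Eigenvalues and multiplicities (the geometric multiplicity of λ is n − rank(A − λI), which equals the number of Jordan blocks for λ):
  λ = 3: algebraic multiplicity = 3, geometric multiplicity = 2

Determining the block sizes for each eigenvalue:
  λ = 3: 2 blocks summing to 3 forces exactly one block of size 2 and the rest size 1 → block sizes [2, 1]

Assembling the blocks gives a Jordan form
J =
  [3, 1, 0]
  [0, 3, 0]
  [0, 0, 3]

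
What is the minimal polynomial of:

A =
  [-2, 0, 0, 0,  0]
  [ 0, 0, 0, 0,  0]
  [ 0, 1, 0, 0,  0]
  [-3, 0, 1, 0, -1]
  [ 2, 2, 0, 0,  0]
x^4 + 2*x^3

The characteristic polynomial is χ_A(x) = x^4*(x + 2), so the eigenvalues are known. The minimal polynomial is
  m_A(x) = Π_λ (x − λ)^{k_λ}
where k_λ is the size of the *largest* Jordan block for λ (equivalently, the smallest k with (A − λI)^k v = 0 for every generalised eigenvector v of λ).

  λ = -2: largest Jordan block has size 1, contributing (x + 2)
  λ = 0: largest Jordan block has size 3, contributing (x − 0)^3

So m_A(x) = x^3*(x + 2) = x^4 + 2*x^3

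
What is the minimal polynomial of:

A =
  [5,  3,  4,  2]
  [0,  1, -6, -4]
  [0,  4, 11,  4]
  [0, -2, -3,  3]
x^2 - 10*x + 25

The characteristic polynomial is χ_A(x) = (x - 5)^4, so the eigenvalues are known. The minimal polynomial is
  m_A(x) = Π_λ (x − λ)^{k_λ}
where k_λ is the size of the *largest* Jordan block for λ (equivalently, the smallest k with (A − λI)^k v = 0 for every generalised eigenvector v of λ).

  λ = 5: largest Jordan block has size 2, contributing (x − 5)^2

So m_A(x) = (x - 5)^2 = x^2 - 10*x + 25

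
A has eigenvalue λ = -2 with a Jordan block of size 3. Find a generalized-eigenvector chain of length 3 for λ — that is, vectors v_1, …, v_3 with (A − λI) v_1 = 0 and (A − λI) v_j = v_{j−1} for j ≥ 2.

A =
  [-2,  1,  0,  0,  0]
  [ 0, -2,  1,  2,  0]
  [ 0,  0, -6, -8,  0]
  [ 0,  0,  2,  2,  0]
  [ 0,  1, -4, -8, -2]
A Jordan chain for λ = -2 of length 3:
v_1 = (1, 0, 0, 0, 1)ᵀ
v_2 = (0, 1, -4, 2, -4)ᵀ
v_3 = (0, 0, 1, 0, 0)ᵀ

Let N = A − (-2)·I. We want v_3 with N^3 v_3 = 0 but N^2 v_3 ≠ 0; then v_{j-1} := N · v_j for j = 3, …, 2.

Pick v_3 = (0, 0, 1, 0, 0)ᵀ.
Then v_2 = N · v_3 = (0, 1, -4, 2, -4)ᵀ.
Then v_1 = N · v_2 = (1, 0, 0, 0, 1)ᵀ.

Sanity check: (A − (-2)·I) v_1 = (0, 0, 0, 0, 0)ᵀ = 0. ✓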